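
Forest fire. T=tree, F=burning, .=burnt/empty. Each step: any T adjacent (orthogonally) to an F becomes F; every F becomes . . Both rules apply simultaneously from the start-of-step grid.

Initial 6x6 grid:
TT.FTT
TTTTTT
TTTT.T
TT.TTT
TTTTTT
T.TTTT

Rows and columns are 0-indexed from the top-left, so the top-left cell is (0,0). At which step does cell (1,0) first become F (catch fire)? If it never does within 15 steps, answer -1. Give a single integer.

Step 1: cell (1,0)='T' (+2 fires, +1 burnt)
Step 2: cell (1,0)='T' (+4 fires, +2 burnt)
Step 3: cell (1,0)='T' (+4 fires, +4 burnt)
Step 4: cell (1,0)='F' (+6 fires, +4 burnt)
  -> target ignites at step 4
Step 5: cell (1,0)='.' (+7 fires, +6 burnt)
Step 6: cell (1,0)='.' (+5 fires, +7 burnt)
Step 7: cell (1,0)='.' (+2 fires, +5 burnt)
Step 8: cell (1,0)='.' (+1 fires, +2 burnt)
Step 9: cell (1,0)='.' (+0 fires, +1 burnt)
  fire out at step 9

4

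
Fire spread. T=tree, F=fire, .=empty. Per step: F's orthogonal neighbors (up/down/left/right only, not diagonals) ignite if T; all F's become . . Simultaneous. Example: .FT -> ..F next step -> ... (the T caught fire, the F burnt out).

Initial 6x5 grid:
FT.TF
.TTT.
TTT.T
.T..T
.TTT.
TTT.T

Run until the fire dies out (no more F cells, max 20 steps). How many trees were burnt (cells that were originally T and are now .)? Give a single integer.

Step 1: +2 fires, +2 burnt (F count now 2)
Step 2: +2 fires, +2 burnt (F count now 2)
Step 3: +2 fires, +2 burnt (F count now 2)
Step 4: +3 fires, +2 burnt (F count now 3)
Step 5: +1 fires, +3 burnt (F count now 1)
Step 6: +2 fires, +1 burnt (F count now 2)
Step 7: +3 fires, +2 burnt (F count now 3)
Step 8: +0 fires, +3 burnt (F count now 0)
Fire out after step 8
Initially T: 18, now '.': 27
Total burnt (originally-T cells now '.'): 15

Answer: 15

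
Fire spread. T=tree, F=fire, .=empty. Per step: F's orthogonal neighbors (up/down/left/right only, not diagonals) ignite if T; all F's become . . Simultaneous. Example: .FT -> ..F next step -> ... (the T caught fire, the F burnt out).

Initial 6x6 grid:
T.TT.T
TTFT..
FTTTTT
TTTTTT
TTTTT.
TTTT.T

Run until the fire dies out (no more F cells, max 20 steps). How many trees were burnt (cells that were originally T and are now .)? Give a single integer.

Step 1: +7 fires, +2 burnt (F count now 7)
Step 2: +6 fires, +7 burnt (F count now 6)
Step 3: +5 fires, +6 burnt (F count now 5)
Step 4: +5 fires, +5 burnt (F count now 5)
Step 5: +3 fires, +5 burnt (F count now 3)
Step 6: +0 fires, +3 burnt (F count now 0)
Fire out after step 6
Initially T: 28, now '.': 34
Total burnt (originally-T cells now '.'): 26

Answer: 26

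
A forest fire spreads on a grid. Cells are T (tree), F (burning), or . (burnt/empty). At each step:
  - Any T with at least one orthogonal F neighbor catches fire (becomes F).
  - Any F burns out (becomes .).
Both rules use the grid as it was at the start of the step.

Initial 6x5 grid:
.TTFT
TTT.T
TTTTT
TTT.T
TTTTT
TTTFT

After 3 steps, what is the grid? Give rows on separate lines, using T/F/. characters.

Step 1: 5 trees catch fire, 2 burn out
  .TF.F
  TTT.T
  TTTTT
  TTT.T
  TTTFT
  TTF.F
Step 2: 6 trees catch fire, 5 burn out
  .F...
  TTF.F
  TTTTT
  TTT.T
  TTF.F
  TF...
Step 3: 7 trees catch fire, 6 burn out
  .....
  TF...
  TTFTF
  TTF.F
  TF...
  F....

.....
TF...
TTFTF
TTF.F
TF...
F....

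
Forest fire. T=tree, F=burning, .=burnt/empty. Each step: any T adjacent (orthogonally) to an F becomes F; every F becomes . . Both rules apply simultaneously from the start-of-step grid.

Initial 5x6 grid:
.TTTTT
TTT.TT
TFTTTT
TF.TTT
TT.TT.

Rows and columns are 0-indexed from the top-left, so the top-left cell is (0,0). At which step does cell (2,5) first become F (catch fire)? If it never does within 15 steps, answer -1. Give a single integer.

Step 1: cell (2,5)='T' (+5 fires, +2 burnt)
Step 2: cell (2,5)='T' (+5 fires, +5 burnt)
Step 3: cell (2,5)='T' (+3 fires, +5 burnt)
Step 4: cell (2,5)='F' (+5 fires, +3 burnt)
  -> target ignites at step 4
Step 5: cell (2,5)='.' (+4 fires, +5 burnt)
Step 6: cell (2,5)='.' (+1 fires, +4 burnt)
Step 7: cell (2,5)='.' (+0 fires, +1 burnt)
  fire out at step 7

4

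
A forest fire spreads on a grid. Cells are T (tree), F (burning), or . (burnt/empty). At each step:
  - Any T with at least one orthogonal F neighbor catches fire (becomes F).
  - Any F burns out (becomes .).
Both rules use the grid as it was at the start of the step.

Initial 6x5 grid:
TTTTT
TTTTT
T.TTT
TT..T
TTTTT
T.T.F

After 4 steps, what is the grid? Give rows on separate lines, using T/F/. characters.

Step 1: 1 trees catch fire, 1 burn out
  TTTTT
  TTTTT
  T.TTT
  TT..T
  TTTTF
  T.T..
Step 2: 2 trees catch fire, 1 burn out
  TTTTT
  TTTTT
  T.TTT
  TT..F
  TTTF.
  T.T..
Step 3: 2 trees catch fire, 2 burn out
  TTTTT
  TTTTT
  T.TTF
  TT...
  TTF..
  T.T..
Step 4: 4 trees catch fire, 2 burn out
  TTTTT
  TTTTF
  T.TF.
  TT...
  TF...
  T.F..

TTTTT
TTTTF
T.TF.
TT...
TF...
T.F..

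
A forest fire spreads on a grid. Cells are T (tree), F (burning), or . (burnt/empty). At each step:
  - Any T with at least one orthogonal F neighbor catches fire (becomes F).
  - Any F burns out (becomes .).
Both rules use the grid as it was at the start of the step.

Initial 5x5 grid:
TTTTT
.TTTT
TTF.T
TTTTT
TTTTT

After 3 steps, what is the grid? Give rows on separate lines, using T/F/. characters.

Step 1: 3 trees catch fire, 1 burn out
  TTTTT
  .TFTT
  TF..T
  TTFTT
  TTTTT
Step 2: 7 trees catch fire, 3 burn out
  TTFTT
  .F.FT
  F...T
  TF.FT
  TTFTT
Step 3: 7 trees catch fire, 7 burn out
  TF.FT
  ....F
  ....T
  F...F
  TF.FT

TF.FT
....F
....T
F...F
TF.FT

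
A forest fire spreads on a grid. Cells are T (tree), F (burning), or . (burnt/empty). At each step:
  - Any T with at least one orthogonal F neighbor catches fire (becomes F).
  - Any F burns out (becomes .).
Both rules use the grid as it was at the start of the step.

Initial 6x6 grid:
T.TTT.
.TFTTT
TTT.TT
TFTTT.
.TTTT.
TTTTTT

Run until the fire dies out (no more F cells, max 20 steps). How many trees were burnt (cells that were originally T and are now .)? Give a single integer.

Answer: 26

Derivation:
Step 1: +8 fires, +2 burnt (F count now 8)
Step 2: +6 fires, +8 burnt (F count now 6)
Step 3: +7 fires, +6 burnt (F count now 7)
Step 4: +3 fires, +7 burnt (F count now 3)
Step 5: +1 fires, +3 burnt (F count now 1)
Step 6: +1 fires, +1 burnt (F count now 1)
Step 7: +0 fires, +1 burnt (F count now 0)
Fire out after step 7
Initially T: 27, now '.': 35
Total burnt (originally-T cells now '.'): 26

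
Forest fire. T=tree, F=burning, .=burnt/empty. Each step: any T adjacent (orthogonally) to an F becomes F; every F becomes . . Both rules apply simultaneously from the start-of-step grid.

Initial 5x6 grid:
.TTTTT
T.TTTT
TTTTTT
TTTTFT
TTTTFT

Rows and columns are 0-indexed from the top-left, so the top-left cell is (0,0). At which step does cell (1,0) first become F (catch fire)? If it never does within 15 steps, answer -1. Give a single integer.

Step 1: cell (1,0)='T' (+5 fires, +2 burnt)
Step 2: cell (1,0)='T' (+5 fires, +5 burnt)
Step 3: cell (1,0)='T' (+6 fires, +5 burnt)
Step 4: cell (1,0)='T' (+6 fires, +6 burnt)
Step 5: cell (1,0)='T' (+2 fires, +6 burnt)
Step 6: cell (1,0)='F' (+2 fires, +2 burnt)
  -> target ignites at step 6
Step 7: cell (1,0)='.' (+0 fires, +2 burnt)
  fire out at step 7

6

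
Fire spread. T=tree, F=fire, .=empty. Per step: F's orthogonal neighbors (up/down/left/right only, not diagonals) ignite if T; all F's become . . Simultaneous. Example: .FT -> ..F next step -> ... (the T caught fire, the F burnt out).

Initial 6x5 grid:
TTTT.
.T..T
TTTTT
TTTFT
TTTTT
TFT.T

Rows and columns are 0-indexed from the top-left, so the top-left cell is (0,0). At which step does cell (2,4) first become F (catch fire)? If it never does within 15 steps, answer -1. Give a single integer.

Step 1: cell (2,4)='T' (+7 fires, +2 burnt)
Step 2: cell (2,4)='F' (+6 fires, +7 burnt)
  -> target ignites at step 2
Step 3: cell (2,4)='.' (+4 fires, +6 burnt)
Step 4: cell (2,4)='.' (+2 fires, +4 burnt)
Step 5: cell (2,4)='.' (+1 fires, +2 burnt)
Step 6: cell (2,4)='.' (+2 fires, +1 burnt)
Step 7: cell (2,4)='.' (+1 fires, +2 burnt)
Step 8: cell (2,4)='.' (+0 fires, +1 burnt)
  fire out at step 8

2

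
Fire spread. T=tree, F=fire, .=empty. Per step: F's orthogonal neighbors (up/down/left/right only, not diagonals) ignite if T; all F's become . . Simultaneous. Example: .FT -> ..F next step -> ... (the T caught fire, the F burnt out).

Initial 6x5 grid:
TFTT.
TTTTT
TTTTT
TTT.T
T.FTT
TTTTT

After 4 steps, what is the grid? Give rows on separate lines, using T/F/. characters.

Step 1: 6 trees catch fire, 2 burn out
  F.FT.
  TFTTT
  TTTTT
  TTF.T
  T..FT
  TTFTT
Step 2: 9 trees catch fire, 6 burn out
  ...F.
  F.FTT
  TFFTT
  TF..T
  T...F
  TF.FT
Step 3: 7 trees catch fire, 9 burn out
  .....
  ...FT
  F..FT
  F...F
  T....
  F...F
Step 4: 3 trees catch fire, 7 burn out
  .....
  ....F
  ....F
  .....
  F....
  .....

.....
....F
....F
.....
F....
.....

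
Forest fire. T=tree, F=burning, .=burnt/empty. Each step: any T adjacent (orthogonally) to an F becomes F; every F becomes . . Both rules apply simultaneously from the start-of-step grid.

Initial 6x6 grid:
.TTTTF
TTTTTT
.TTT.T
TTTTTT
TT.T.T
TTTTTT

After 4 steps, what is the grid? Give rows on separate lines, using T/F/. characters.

Step 1: 2 trees catch fire, 1 burn out
  .TTTF.
  TTTTTF
  .TTT.T
  TTTTTT
  TT.T.T
  TTTTTT
Step 2: 3 trees catch fire, 2 burn out
  .TTF..
  TTTTF.
  .TTT.F
  TTTTTT
  TT.T.T
  TTTTTT
Step 3: 3 trees catch fire, 3 burn out
  .TF...
  TTTF..
  .TTT..
  TTTTTF
  TT.T.T
  TTTTTT
Step 4: 5 trees catch fire, 3 burn out
  .F....
  TTF...
  .TTF..
  TTTTF.
  TT.T.F
  TTTTTT

.F....
TTF...
.TTF..
TTTTF.
TT.T.F
TTTTTT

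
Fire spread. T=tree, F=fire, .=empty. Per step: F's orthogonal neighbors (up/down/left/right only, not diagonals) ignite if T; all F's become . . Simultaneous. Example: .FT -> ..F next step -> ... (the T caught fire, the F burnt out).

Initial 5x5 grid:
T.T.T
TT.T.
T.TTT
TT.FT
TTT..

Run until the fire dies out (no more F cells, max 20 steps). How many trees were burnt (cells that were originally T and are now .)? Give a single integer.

Step 1: +2 fires, +1 burnt (F count now 2)
Step 2: +3 fires, +2 burnt (F count now 3)
Step 3: +0 fires, +3 burnt (F count now 0)
Fire out after step 3
Initially T: 16, now '.': 14
Total burnt (originally-T cells now '.'): 5

Answer: 5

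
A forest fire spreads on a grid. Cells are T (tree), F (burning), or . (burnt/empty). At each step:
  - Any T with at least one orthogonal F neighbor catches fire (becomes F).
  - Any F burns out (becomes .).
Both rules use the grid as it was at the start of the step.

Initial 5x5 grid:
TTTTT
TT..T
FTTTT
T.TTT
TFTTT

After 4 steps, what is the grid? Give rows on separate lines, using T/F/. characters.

Step 1: 5 trees catch fire, 2 burn out
  TTTTT
  FT..T
  .FTTT
  F.TTT
  F.FTT
Step 2: 5 trees catch fire, 5 burn out
  FTTTT
  .F..T
  ..FTT
  ..FTT
  ...FT
Step 3: 4 trees catch fire, 5 burn out
  .FTTT
  ....T
  ...FT
  ...FT
  ....F
Step 4: 3 trees catch fire, 4 burn out
  ..FTT
  ....T
  ....F
  ....F
  .....

..FTT
....T
....F
....F
.....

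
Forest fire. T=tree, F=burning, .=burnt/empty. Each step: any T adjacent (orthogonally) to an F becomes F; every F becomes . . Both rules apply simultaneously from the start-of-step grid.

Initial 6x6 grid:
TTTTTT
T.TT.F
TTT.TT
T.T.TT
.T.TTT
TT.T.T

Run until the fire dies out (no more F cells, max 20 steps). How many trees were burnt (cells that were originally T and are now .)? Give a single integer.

Answer: 23

Derivation:
Step 1: +2 fires, +1 burnt (F count now 2)
Step 2: +3 fires, +2 burnt (F count now 3)
Step 3: +3 fires, +3 burnt (F count now 3)
Step 4: +4 fires, +3 burnt (F count now 4)
Step 5: +3 fires, +4 burnt (F count now 3)
Step 6: +3 fires, +3 burnt (F count now 3)
Step 7: +3 fires, +3 burnt (F count now 3)
Step 8: +1 fires, +3 burnt (F count now 1)
Step 9: +1 fires, +1 burnt (F count now 1)
Step 10: +0 fires, +1 burnt (F count now 0)
Fire out after step 10
Initially T: 26, now '.': 33
Total burnt (originally-T cells now '.'): 23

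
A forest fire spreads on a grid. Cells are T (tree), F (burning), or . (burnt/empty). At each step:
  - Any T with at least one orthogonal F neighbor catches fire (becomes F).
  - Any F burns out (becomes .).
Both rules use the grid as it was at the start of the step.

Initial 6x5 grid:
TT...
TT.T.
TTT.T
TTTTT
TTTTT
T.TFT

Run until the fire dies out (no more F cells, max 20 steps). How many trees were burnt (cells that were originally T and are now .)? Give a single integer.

Step 1: +3 fires, +1 burnt (F count now 3)
Step 2: +3 fires, +3 burnt (F count now 3)
Step 3: +3 fires, +3 burnt (F count now 3)
Step 4: +4 fires, +3 burnt (F count now 4)
Step 5: +3 fires, +4 burnt (F count now 3)
Step 6: +2 fires, +3 burnt (F count now 2)
Step 7: +2 fires, +2 burnt (F count now 2)
Step 8: +1 fires, +2 burnt (F count now 1)
Step 9: +0 fires, +1 burnt (F count now 0)
Fire out after step 9
Initially T: 22, now '.': 29
Total burnt (originally-T cells now '.'): 21

Answer: 21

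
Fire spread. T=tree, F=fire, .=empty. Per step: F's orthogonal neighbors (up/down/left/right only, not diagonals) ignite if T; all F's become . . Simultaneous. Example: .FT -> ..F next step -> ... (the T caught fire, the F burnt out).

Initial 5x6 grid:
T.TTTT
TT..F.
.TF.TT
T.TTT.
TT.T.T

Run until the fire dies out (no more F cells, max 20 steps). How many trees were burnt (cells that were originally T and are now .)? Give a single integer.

Step 1: +4 fires, +2 burnt (F count now 4)
Step 2: +6 fires, +4 burnt (F count now 6)
Step 3: +3 fires, +6 burnt (F count now 3)
Step 4: +1 fires, +3 burnt (F count now 1)
Step 5: +0 fires, +1 burnt (F count now 0)
Fire out after step 5
Initially T: 18, now '.': 26
Total burnt (originally-T cells now '.'): 14

Answer: 14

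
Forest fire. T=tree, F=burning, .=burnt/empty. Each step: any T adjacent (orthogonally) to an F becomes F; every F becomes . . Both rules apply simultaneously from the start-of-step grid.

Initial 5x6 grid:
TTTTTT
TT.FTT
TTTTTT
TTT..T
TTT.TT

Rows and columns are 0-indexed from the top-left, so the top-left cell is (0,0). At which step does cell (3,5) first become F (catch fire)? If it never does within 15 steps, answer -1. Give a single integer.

Step 1: cell (3,5)='T' (+3 fires, +1 burnt)
Step 2: cell (3,5)='T' (+5 fires, +3 burnt)
Step 3: cell (3,5)='T' (+5 fires, +5 burnt)
Step 4: cell (3,5)='F' (+6 fires, +5 burnt)
  -> target ignites at step 4
Step 5: cell (3,5)='.' (+4 fires, +6 burnt)
Step 6: cell (3,5)='.' (+2 fires, +4 burnt)
Step 7: cell (3,5)='.' (+0 fires, +2 burnt)
  fire out at step 7

4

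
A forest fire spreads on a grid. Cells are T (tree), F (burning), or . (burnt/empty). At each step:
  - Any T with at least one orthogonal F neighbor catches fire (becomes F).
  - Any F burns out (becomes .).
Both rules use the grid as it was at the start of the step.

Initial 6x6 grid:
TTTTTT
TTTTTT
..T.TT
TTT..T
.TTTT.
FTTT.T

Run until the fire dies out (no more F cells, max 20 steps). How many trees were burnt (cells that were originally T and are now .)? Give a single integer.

Step 1: +1 fires, +1 burnt (F count now 1)
Step 2: +2 fires, +1 burnt (F count now 2)
Step 3: +3 fires, +2 burnt (F count now 3)
Step 4: +3 fires, +3 burnt (F count now 3)
Step 5: +2 fires, +3 burnt (F count now 2)
Step 6: +1 fires, +2 burnt (F count now 1)
Step 7: +3 fires, +1 burnt (F count now 3)
Step 8: +4 fires, +3 burnt (F count now 4)
Step 9: +4 fires, +4 burnt (F count now 4)
Step 10: +2 fires, +4 burnt (F count now 2)
Step 11: +1 fires, +2 burnt (F count now 1)
Step 12: +0 fires, +1 burnt (F count now 0)
Fire out after step 12
Initially T: 27, now '.': 35
Total burnt (originally-T cells now '.'): 26

Answer: 26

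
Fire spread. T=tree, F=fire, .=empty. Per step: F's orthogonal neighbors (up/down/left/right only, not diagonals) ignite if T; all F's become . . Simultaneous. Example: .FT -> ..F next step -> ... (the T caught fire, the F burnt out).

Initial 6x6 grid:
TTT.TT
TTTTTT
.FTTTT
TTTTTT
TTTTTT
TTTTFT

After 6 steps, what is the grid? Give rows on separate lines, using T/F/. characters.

Step 1: 6 trees catch fire, 2 burn out
  TTT.TT
  TFTTTT
  ..FTTT
  TFTTTT
  TTTTFT
  TTTF.F
Step 2: 11 trees catch fire, 6 burn out
  TFT.TT
  F.FTTT
  ...FTT
  F.FTFT
  TFTF.F
  TTF...
Step 3: 9 trees catch fire, 11 burn out
  F.F.TT
  ...FTT
  ....FT
  ...F.F
  F.F...
  TF....
Step 4: 3 trees catch fire, 9 burn out
  ....TT
  ....FT
  .....F
  ......
  ......
  F.....
Step 5: 2 trees catch fire, 3 burn out
  ....FT
  .....F
  ......
  ......
  ......
  ......
Step 6: 1 trees catch fire, 2 burn out
  .....F
  ......
  ......
  ......
  ......
  ......

.....F
......
......
......
......
......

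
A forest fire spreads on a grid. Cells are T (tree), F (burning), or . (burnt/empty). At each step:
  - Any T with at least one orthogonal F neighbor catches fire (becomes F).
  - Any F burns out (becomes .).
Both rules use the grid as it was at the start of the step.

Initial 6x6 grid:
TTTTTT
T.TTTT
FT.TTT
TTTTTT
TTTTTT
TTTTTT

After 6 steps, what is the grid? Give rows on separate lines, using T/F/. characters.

Step 1: 3 trees catch fire, 1 burn out
  TTTTTT
  F.TTTT
  .F.TTT
  FTTTTT
  TTTTTT
  TTTTTT
Step 2: 3 trees catch fire, 3 burn out
  FTTTTT
  ..TTTT
  ...TTT
  .FTTTT
  FTTTTT
  TTTTTT
Step 3: 4 trees catch fire, 3 burn out
  .FTTTT
  ..TTTT
  ...TTT
  ..FTTT
  .FTTTT
  FTTTTT
Step 4: 4 trees catch fire, 4 burn out
  ..FTTT
  ..TTTT
  ...TTT
  ...FTT
  ..FTTT
  .FTTTT
Step 5: 6 trees catch fire, 4 burn out
  ...FTT
  ..FTTT
  ...FTT
  ....FT
  ...FTT
  ..FTTT
Step 6: 6 trees catch fire, 6 burn out
  ....FT
  ...FTT
  ....FT
  .....F
  ....FT
  ...FTT

....FT
...FTT
....FT
.....F
....FT
...FTT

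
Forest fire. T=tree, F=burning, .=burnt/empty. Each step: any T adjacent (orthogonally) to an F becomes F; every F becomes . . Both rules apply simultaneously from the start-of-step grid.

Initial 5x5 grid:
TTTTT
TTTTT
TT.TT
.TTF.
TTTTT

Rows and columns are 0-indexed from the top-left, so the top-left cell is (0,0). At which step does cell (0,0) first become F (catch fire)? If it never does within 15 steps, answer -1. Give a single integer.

Step 1: cell (0,0)='T' (+3 fires, +1 burnt)
Step 2: cell (0,0)='T' (+5 fires, +3 burnt)
Step 3: cell (0,0)='T' (+5 fires, +5 burnt)
Step 4: cell (0,0)='T' (+5 fires, +5 burnt)
Step 5: cell (0,0)='T' (+2 fires, +5 burnt)
Step 6: cell (0,0)='F' (+1 fires, +2 burnt)
  -> target ignites at step 6
Step 7: cell (0,0)='.' (+0 fires, +1 burnt)
  fire out at step 7

6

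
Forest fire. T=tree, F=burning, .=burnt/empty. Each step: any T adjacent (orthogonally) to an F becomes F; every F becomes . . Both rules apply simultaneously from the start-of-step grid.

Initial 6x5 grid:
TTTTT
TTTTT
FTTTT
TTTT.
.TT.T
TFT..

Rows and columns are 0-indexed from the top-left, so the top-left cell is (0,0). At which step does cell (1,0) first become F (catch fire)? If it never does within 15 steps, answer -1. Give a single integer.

Step 1: cell (1,0)='F' (+6 fires, +2 burnt)
  -> target ignites at step 1
Step 2: cell (1,0)='.' (+5 fires, +6 burnt)
Step 3: cell (1,0)='.' (+4 fires, +5 burnt)
Step 4: cell (1,0)='.' (+4 fires, +4 burnt)
Step 5: cell (1,0)='.' (+2 fires, +4 burnt)
Step 6: cell (1,0)='.' (+1 fires, +2 burnt)
Step 7: cell (1,0)='.' (+0 fires, +1 burnt)
  fire out at step 7

1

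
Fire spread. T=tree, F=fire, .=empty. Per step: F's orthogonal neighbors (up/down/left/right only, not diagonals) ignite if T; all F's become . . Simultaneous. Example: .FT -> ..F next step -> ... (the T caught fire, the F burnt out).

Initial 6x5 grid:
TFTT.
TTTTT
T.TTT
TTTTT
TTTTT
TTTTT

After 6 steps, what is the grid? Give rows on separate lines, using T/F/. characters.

Step 1: 3 trees catch fire, 1 burn out
  F.FT.
  TFTTT
  T.TTT
  TTTTT
  TTTTT
  TTTTT
Step 2: 3 trees catch fire, 3 burn out
  ...F.
  F.FTT
  T.TTT
  TTTTT
  TTTTT
  TTTTT
Step 3: 3 trees catch fire, 3 burn out
  .....
  ...FT
  F.FTT
  TTTTT
  TTTTT
  TTTTT
Step 4: 4 trees catch fire, 3 burn out
  .....
  ....F
  ...FT
  FTFTT
  TTTTT
  TTTTT
Step 5: 5 trees catch fire, 4 burn out
  .....
  .....
  ....F
  .F.FT
  FTFTT
  TTTTT
Step 6: 5 trees catch fire, 5 burn out
  .....
  .....
  .....
  ....F
  .F.FT
  FTFTT

.....
.....
.....
....F
.F.FT
FTFTT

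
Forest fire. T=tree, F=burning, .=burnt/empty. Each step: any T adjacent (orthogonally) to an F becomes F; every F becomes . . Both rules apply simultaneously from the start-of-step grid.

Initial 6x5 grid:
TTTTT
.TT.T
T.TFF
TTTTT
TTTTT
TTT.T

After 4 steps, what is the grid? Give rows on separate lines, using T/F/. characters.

Step 1: 4 trees catch fire, 2 burn out
  TTTTT
  .TT.F
  T.F..
  TTTFF
  TTTTT
  TTT.T
Step 2: 5 trees catch fire, 4 burn out
  TTTTF
  .TF..
  T....
  TTF..
  TTTFF
  TTT.T
Step 3: 6 trees catch fire, 5 burn out
  TTFF.
  .F...
  T....
  TF...
  TTF..
  TTT.F
Step 4: 4 trees catch fire, 6 burn out
  TF...
  .....
  T....
  F....
  TF...
  TTF..

TF...
.....
T....
F....
TF...
TTF..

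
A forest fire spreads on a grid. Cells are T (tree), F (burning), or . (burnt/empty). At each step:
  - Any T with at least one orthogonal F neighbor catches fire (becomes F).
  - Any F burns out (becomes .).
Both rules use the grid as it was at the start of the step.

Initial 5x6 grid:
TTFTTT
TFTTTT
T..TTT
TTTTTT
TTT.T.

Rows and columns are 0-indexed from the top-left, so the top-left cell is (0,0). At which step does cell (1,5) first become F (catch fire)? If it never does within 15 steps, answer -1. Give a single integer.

Step 1: cell (1,5)='T' (+4 fires, +2 burnt)
Step 2: cell (1,5)='T' (+4 fires, +4 burnt)
Step 3: cell (1,5)='T' (+4 fires, +4 burnt)
Step 4: cell (1,5)='F' (+5 fires, +4 burnt)
  -> target ignites at step 4
Step 5: cell (1,5)='.' (+4 fires, +5 burnt)
Step 6: cell (1,5)='.' (+3 fires, +4 burnt)
Step 7: cell (1,5)='.' (+0 fires, +3 burnt)
  fire out at step 7

4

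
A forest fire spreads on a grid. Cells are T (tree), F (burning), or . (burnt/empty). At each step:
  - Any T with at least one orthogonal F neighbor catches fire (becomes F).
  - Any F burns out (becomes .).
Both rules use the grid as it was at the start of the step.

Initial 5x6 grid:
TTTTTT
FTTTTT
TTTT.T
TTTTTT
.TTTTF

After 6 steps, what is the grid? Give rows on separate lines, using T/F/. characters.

Step 1: 5 trees catch fire, 2 burn out
  FTTTTT
  .FTTTT
  FTTT.T
  TTTTTF
  .TTTF.
Step 2: 7 trees catch fire, 5 burn out
  .FTTTT
  ..FTTT
  .FTT.F
  FTTTF.
  .TTF..
Step 3: 7 trees catch fire, 7 burn out
  ..FTTT
  ...FTF
  ..FT..
  .FTF..
  .TF...
Step 4: 6 trees catch fire, 7 burn out
  ...FTF
  ....F.
  ...F..
  ..F...
  .F....
Step 5: 1 trees catch fire, 6 burn out
  ....F.
  ......
  ......
  ......
  ......
Step 6: 0 trees catch fire, 1 burn out
  ......
  ......
  ......
  ......
  ......

......
......
......
......
......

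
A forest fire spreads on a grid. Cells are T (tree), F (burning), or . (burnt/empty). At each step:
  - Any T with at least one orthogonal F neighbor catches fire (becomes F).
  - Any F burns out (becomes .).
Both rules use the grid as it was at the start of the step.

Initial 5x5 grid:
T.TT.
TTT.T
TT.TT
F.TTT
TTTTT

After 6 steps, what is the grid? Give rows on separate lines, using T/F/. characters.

Step 1: 2 trees catch fire, 1 burn out
  T.TT.
  TTT.T
  FT.TT
  ..TTT
  FTTTT
Step 2: 3 trees catch fire, 2 burn out
  T.TT.
  FTT.T
  .F.TT
  ..TTT
  .FTTT
Step 3: 3 trees catch fire, 3 burn out
  F.TT.
  .FT.T
  ...TT
  ..TTT
  ..FTT
Step 4: 3 trees catch fire, 3 burn out
  ..TT.
  ..F.T
  ...TT
  ..FTT
  ...FT
Step 5: 3 trees catch fire, 3 burn out
  ..FT.
  ....T
  ...TT
  ...FT
  ....F
Step 6: 3 trees catch fire, 3 burn out
  ...F.
  ....T
  ...FT
  ....F
  .....

...F.
....T
...FT
....F
.....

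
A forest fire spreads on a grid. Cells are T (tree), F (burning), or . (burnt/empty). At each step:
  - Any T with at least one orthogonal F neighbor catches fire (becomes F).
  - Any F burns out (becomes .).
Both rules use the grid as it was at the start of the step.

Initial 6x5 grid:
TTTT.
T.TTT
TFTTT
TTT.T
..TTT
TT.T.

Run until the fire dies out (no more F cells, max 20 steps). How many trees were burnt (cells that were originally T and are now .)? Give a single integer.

Answer: 20

Derivation:
Step 1: +3 fires, +1 burnt (F count now 3)
Step 2: +5 fires, +3 burnt (F count now 5)
Step 3: +5 fires, +5 burnt (F count now 5)
Step 4: +5 fires, +5 burnt (F count now 5)
Step 5: +2 fires, +5 burnt (F count now 2)
Step 6: +0 fires, +2 burnt (F count now 0)
Fire out after step 6
Initially T: 22, now '.': 28
Total burnt (originally-T cells now '.'): 20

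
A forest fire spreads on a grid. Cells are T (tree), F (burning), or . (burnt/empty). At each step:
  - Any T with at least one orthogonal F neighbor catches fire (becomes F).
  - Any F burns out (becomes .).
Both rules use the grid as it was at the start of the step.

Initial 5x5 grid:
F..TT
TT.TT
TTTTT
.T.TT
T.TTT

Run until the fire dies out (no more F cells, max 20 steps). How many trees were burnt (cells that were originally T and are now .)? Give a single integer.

Answer: 17

Derivation:
Step 1: +1 fires, +1 burnt (F count now 1)
Step 2: +2 fires, +1 burnt (F count now 2)
Step 3: +1 fires, +2 burnt (F count now 1)
Step 4: +2 fires, +1 burnt (F count now 2)
Step 5: +1 fires, +2 burnt (F count now 1)
Step 6: +3 fires, +1 burnt (F count now 3)
Step 7: +4 fires, +3 burnt (F count now 4)
Step 8: +3 fires, +4 burnt (F count now 3)
Step 9: +0 fires, +3 burnt (F count now 0)
Fire out after step 9
Initially T: 18, now '.': 24
Total burnt (originally-T cells now '.'): 17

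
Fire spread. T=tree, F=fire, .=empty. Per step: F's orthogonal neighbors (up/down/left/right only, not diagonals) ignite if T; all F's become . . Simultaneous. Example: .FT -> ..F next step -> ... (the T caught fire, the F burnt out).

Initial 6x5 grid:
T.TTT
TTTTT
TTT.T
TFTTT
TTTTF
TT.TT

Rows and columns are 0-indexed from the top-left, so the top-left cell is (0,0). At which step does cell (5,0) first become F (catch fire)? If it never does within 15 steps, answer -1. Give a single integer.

Step 1: cell (5,0)='T' (+7 fires, +2 burnt)
Step 2: cell (5,0)='T' (+9 fires, +7 burnt)
Step 3: cell (5,0)='F' (+4 fires, +9 burnt)
  -> target ignites at step 3
Step 4: cell (5,0)='.' (+4 fires, +4 burnt)
Step 5: cell (5,0)='.' (+1 fires, +4 burnt)
Step 6: cell (5,0)='.' (+0 fires, +1 burnt)
  fire out at step 6

3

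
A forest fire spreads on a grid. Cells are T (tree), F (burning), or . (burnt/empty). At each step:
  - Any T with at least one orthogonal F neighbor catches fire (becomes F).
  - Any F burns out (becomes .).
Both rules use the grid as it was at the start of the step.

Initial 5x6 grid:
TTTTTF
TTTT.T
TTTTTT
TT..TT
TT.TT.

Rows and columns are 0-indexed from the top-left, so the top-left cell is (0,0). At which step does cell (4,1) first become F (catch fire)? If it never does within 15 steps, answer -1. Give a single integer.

Step 1: cell (4,1)='T' (+2 fires, +1 burnt)
Step 2: cell (4,1)='T' (+2 fires, +2 burnt)
Step 3: cell (4,1)='T' (+4 fires, +2 burnt)
Step 4: cell (4,1)='T' (+4 fires, +4 burnt)
Step 5: cell (4,1)='T' (+4 fires, +4 burnt)
Step 6: cell (4,1)='T' (+3 fires, +4 burnt)
Step 7: cell (4,1)='T' (+2 fires, +3 burnt)
Step 8: cell (4,1)='F' (+2 fires, +2 burnt)
  -> target ignites at step 8
Step 9: cell (4,1)='.' (+1 fires, +2 burnt)
Step 10: cell (4,1)='.' (+0 fires, +1 burnt)
  fire out at step 10

8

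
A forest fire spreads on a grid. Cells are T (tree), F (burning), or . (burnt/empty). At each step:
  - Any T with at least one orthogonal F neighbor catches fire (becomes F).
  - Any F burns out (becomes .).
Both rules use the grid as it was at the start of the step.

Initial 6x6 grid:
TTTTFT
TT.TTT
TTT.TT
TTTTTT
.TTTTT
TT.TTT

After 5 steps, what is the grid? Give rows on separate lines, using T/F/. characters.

Step 1: 3 trees catch fire, 1 burn out
  TTTF.F
  TT.TFT
  TTT.TT
  TTTTTT
  .TTTTT
  TT.TTT
Step 2: 4 trees catch fire, 3 burn out
  TTF...
  TT.F.F
  TTT.FT
  TTTTTT
  .TTTTT
  TT.TTT
Step 3: 3 trees catch fire, 4 burn out
  TF....
  TT....
  TTT..F
  TTTTFT
  .TTTTT
  TT.TTT
Step 4: 5 trees catch fire, 3 burn out
  F.....
  TF....
  TTT...
  TTTF.F
  .TTTFT
  TT.TTT
Step 5: 6 trees catch fire, 5 burn out
  ......
  F.....
  TFT...
  TTF...
  .TTF.F
  TT.TFT

......
F.....
TFT...
TTF...
.TTF.F
TT.TFT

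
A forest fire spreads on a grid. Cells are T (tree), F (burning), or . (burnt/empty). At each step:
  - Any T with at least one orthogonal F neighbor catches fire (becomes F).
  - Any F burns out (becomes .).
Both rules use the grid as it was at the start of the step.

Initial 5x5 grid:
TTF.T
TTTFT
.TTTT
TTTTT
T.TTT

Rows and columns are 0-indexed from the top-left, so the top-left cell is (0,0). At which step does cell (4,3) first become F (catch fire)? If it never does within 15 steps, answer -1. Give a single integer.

Step 1: cell (4,3)='T' (+4 fires, +2 burnt)
Step 2: cell (4,3)='T' (+6 fires, +4 burnt)
Step 3: cell (4,3)='F' (+5 fires, +6 burnt)
  -> target ignites at step 3
Step 4: cell (4,3)='.' (+3 fires, +5 burnt)
Step 5: cell (4,3)='.' (+1 fires, +3 burnt)
Step 6: cell (4,3)='.' (+1 fires, +1 burnt)
Step 7: cell (4,3)='.' (+0 fires, +1 burnt)
  fire out at step 7

3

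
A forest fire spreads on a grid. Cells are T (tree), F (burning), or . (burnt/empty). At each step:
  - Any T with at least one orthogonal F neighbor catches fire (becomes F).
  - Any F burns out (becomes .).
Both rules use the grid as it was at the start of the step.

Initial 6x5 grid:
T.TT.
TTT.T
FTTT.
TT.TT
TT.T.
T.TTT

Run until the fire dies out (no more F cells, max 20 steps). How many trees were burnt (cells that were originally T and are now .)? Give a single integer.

Step 1: +3 fires, +1 burnt (F count now 3)
Step 2: +5 fires, +3 burnt (F count now 5)
Step 3: +4 fires, +5 burnt (F count now 4)
Step 4: +2 fires, +4 burnt (F count now 2)
Step 5: +3 fires, +2 burnt (F count now 3)
Step 6: +1 fires, +3 burnt (F count now 1)
Step 7: +2 fires, +1 burnt (F count now 2)
Step 8: +0 fires, +2 burnt (F count now 0)
Fire out after step 8
Initially T: 21, now '.': 29
Total burnt (originally-T cells now '.'): 20

Answer: 20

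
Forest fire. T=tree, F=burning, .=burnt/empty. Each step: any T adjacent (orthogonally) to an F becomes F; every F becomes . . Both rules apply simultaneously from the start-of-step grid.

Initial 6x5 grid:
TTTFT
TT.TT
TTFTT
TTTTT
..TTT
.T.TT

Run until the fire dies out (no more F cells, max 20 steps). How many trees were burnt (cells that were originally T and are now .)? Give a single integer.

Step 1: +6 fires, +2 burnt (F count now 6)
Step 2: +8 fires, +6 burnt (F count now 8)
Step 3: +5 fires, +8 burnt (F count now 5)
Step 4: +2 fires, +5 burnt (F count now 2)
Step 5: +1 fires, +2 burnt (F count now 1)
Step 6: +0 fires, +1 burnt (F count now 0)
Fire out after step 6
Initially T: 23, now '.': 29
Total burnt (originally-T cells now '.'): 22

Answer: 22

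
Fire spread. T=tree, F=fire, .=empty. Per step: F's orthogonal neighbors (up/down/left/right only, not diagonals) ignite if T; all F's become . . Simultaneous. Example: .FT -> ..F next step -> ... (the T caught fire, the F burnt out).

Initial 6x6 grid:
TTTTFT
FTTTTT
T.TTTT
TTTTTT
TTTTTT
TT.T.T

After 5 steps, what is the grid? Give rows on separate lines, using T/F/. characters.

Step 1: 6 trees catch fire, 2 burn out
  FTTF.F
  .FTTFT
  F.TTTT
  TTTTTT
  TTTTTT
  TT.T.T
Step 2: 7 trees catch fire, 6 burn out
  .FF...
  ..FF.F
  ..TTFT
  FTTTTT
  TTTTTT
  TT.T.T
Step 3: 6 trees catch fire, 7 burn out
  ......
  ......
  ..FF.F
  .FTTFT
  FTTTTT
  TT.T.T
Step 4: 6 trees catch fire, 6 burn out
  ......
  ......
  ......
  ..FF.F
  .FTTFT
  FT.T.T
Step 5: 4 trees catch fire, 6 burn out
  ......
  ......
  ......
  ......
  ..FF.F
  .F.T.T

......
......
......
......
..FF.F
.F.T.T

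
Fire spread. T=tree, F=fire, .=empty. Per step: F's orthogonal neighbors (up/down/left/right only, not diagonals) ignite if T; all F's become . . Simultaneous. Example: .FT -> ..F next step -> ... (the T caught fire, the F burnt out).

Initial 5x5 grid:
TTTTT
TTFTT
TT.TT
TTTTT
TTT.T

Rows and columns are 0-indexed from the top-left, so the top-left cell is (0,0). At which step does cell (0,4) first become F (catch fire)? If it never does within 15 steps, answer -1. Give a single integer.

Step 1: cell (0,4)='T' (+3 fires, +1 burnt)
Step 2: cell (0,4)='T' (+6 fires, +3 burnt)
Step 3: cell (0,4)='F' (+6 fires, +6 burnt)
  -> target ignites at step 3
Step 4: cell (0,4)='.' (+4 fires, +6 burnt)
Step 5: cell (0,4)='.' (+3 fires, +4 burnt)
Step 6: cell (0,4)='.' (+0 fires, +3 burnt)
  fire out at step 6

3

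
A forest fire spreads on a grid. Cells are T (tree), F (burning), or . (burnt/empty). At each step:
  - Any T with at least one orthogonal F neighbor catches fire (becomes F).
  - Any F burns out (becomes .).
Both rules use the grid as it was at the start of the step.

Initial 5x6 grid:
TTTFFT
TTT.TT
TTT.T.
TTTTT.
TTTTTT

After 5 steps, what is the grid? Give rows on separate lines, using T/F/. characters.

Step 1: 3 trees catch fire, 2 burn out
  TTF..F
  TTT.FT
  TTT.T.
  TTTTT.
  TTTTTT
Step 2: 4 trees catch fire, 3 burn out
  TF....
  TTF..F
  TTT.F.
  TTTTT.
  TTTTTT
Step 3: 4 trees catch fire, 4 burn out
  F.....
  TF....
  TTF...
  TTTTF.
  TTTTTT
Step 4: 5 trees catch fire, 4 burn out
  ......
  F.....
  TF....
  TTFF..
  TTTTFT
Step 5: 5 trees catch fire, 5 burn out
  ......
  ......
  F.....
  TF....
  TTFF.F

......
......
F.....
TF....
TTFF.F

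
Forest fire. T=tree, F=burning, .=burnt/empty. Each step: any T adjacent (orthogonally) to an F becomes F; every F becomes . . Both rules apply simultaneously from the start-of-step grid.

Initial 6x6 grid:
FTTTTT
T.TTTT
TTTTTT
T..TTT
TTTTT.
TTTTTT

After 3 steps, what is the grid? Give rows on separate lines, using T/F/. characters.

Step 1: 2 trees catch fire, 1 burn out
  .FTTTT
  F.TTTT
  TTTTTT
  T..TTT
  TTTTT.
  TTTTTT
Step 2: 2 trees catch fire, 2 burn out
  ..FTTT
  ..TTTT
  FTTTTT
  T..TTT
  TTTTT.
  TTTTTT
Step 3: 4 trees catch fire, 2 burn out
  ...FTT
  ..FTTT
  .FTTTT
  F..TTT
  TTTTT.
  TTTTTT

...FTT
..FTTT
.FTTTT
F..TTT
TTTTT.
TTTTTT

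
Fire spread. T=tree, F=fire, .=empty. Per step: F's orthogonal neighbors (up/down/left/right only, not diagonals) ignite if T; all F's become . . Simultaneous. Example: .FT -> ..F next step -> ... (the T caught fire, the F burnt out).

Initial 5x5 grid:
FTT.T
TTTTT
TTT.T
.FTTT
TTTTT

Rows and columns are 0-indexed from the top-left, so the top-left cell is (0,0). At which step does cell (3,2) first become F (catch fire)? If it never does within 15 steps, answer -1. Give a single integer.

Step 1: cell (3,2)='F' (+5 fires, +2 burnt)
  -> target ignites at step 1
Step 2: cell (3,2)='.' (+7 fires, +5 burnt)
Step 3: cell (3,2)='.' (+3 fires, +7 burnt)
Step 4: cell (3,2)='.' (+3 fires, +3 burnt)
Step 5: cell (3,2)='.' (+1 fires, +3 burnt)
Step 6: cell (3,2)='.' (+1 fires, +1 burnt)
Step 7: cell (3,2)='.' (+0 fires, +1 burnt)
  fire out at step 7

1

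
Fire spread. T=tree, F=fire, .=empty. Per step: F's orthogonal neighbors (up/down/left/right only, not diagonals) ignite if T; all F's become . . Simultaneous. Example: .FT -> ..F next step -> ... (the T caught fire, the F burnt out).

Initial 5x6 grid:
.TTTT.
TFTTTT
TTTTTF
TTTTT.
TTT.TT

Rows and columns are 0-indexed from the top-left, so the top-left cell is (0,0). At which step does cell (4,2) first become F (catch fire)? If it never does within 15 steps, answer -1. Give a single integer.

Step 1: cell (4,2)='T' (+6 fires, +2 burnt)
Step 2: cell (4,2)='T' (+8 fires, +6 burnt)
Step 3: cell (4,2)='T' (+7 fires, +8 burnt)
Step 4: cell (4,2)='F' (+3 fires, +7 burnt)
  -> target ignites at step 4
Step 5: cell (4,2)='.' (+0 fires, +3 burnt)
  fire out at step 5

4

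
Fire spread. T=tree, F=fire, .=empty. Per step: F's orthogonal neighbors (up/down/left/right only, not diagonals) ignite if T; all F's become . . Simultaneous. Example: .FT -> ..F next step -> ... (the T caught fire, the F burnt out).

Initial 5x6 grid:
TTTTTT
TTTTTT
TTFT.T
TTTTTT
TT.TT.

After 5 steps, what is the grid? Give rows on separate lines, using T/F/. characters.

Step 1: 4 trees catch fire, 1 burn out
  TTTTTT
  TTFTTT
  TF.F.T
  TTFTTT
  TT.TT.
Step 2: 6 trees catch fire, 4 burn out
  TTFTTT
  TF.FTT
  F....T
  TF.FTT
  TT.TT.
Step 3: 8 trees catch fire, 6 burn out
  TF.FTT
  F...FT
  .....T
  F...FT
  TF.FT.
Step 4: 6 trees catch fire, 8 burn out
  F...FT
  .....F
  .....T
  .....F
  F...F.
Step 5: 2 trees catch fire, 6 burn out
  .....F
  ......
  .....F
  ......
  ......

.....F
......
.....F
......
......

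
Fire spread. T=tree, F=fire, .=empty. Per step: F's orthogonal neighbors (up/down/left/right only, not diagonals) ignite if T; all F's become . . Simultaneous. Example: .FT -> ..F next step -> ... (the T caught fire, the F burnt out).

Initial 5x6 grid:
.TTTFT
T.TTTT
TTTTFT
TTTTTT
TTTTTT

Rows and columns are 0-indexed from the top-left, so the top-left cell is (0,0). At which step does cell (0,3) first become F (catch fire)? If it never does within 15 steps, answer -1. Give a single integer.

Step 1: cell (0,3)='F' (+6 fires, +2 burnt)
  -> target ignites at step 1
Step 2: cell (0,3)='.' (+7 fires, +6 burnt)
Step 3: cell (0,3)='.' (+6 fires, +7 burnt)
Step 4: cell (0,3)='.' (+3 fires, +6 burnt)
Step 5: cell (0,3)='.' (+3 fires, +3 burnt)
Step 6: cell (0,3)='.' (+1 fires, +3 burnt)
Step 7: cell (0,3)='.' (+0 fires, +1 burnt)
  fire out at step 7

1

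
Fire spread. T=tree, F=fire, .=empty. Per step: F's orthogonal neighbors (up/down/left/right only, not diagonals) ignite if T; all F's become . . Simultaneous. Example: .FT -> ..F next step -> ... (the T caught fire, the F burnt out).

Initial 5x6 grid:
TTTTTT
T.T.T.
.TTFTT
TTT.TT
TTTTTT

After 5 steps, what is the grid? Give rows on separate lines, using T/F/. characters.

Step 1: 2 trees catch fire, 1 burn out
  TTTTTT
  T.T.T.
  .TF.FT
  TTT.TT
  TTTTTT
Step 2: 6 trees catch fire, 2 burn out
  TTTTTT
  T.F.F.
  .F...F
  TTF.FT
  TTTTTT
Step 3: 6 trees catch fire, 6 burn out
  TTFTFT
  T.....
  ......
  TF...F
  TTFTFT
Step 4: 7 trees catch fire, 6 burn out
  TF.F.F
  T.....
  ......
  F.....
  TF.F.F
Step 5: 2 trees catch fire, 7 burn out
  F.....
  T.....
  ......
  ......
  F.....

F.....
T.....
......
......
F.....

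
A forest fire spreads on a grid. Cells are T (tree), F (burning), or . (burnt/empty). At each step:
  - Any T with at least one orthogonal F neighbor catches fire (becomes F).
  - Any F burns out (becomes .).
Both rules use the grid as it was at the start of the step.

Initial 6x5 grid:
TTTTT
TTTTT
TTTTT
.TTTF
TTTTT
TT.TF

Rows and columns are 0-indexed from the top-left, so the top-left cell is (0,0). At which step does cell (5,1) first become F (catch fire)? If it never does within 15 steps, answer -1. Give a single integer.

Step 1: cell (5,1)='T' (+4 fires, +2 burnt)
Step 2: cell (5,1)='T' (+4 fires, +4 burnt)
Step 3: cell (5,1)='T' (+5 fires, +4 burnt)
Step 4: cell (5,1)='T' (+4 fires, +5 burnt)
Step 5: cell (5,1)='F' (+5 fires, +4 burnt)
  -> target ignites at step 5
Step 6: cell (5,1)='.' (+3 fires, +5 burnt)
Step 7: cell (5,1)='.' (+1 fires, +3 burnt)
Step 8: cell (5,1)='.' (+0 fires, +1 burnt)
  fire out at step 8

5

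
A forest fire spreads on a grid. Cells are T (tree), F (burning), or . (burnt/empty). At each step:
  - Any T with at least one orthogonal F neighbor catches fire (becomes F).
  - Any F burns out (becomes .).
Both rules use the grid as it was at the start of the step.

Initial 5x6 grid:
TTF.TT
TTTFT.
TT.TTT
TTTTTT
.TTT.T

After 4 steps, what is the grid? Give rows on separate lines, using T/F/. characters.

Step 1: 4 trees catch fire, 2 burn out
  TF..TT
  TTF.F.
  TT.FTT
  TTTTTT
  .TTT.T
Step 2: 5 trees catch fire, 4 burn out
  F...FT
  TF....
  TT..FT
  TTTFTT
  .TTT.T
Step 3: 7 trees catch fire, 5 burn out
  .....F
  F.....
  TF...F
  TTF.FT
  .TTF.T
Step 4: 4 trees catch fire, 7 burn out
  ......
  ......
  F.....
  TF...F
  .TF..T

......
......
F.....
TF...F
.TF..T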